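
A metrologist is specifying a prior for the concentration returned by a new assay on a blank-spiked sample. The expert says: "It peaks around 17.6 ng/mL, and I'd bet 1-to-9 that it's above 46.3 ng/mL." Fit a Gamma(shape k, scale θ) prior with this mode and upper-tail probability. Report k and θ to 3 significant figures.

Gamma(k,θ) with k>1 has mode (k−1)θ, so θ = 17.6/(k−1).
Need P(X < 46.3) = 0.9 with θ tied to k this way. Start at k = 2, θ = 17.6: P(X<46.3) ≈ 0.738.
Too low — raise k to concentrate. Iterating converges to k ≈ 3.05.
Then θ = 17.6/(3.05−1) ≈ 8.59.

k ≈ 3.05, θ ≈ 8.59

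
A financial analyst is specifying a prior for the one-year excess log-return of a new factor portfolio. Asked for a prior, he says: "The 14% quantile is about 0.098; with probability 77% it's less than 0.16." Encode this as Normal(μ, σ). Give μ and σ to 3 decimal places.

The p-quantile of Normal(μ,σ) is μ + z_p·σ, with z_{0.14} = -1.08 and z_{0.77} = 0.7388.
Eliminate σ: μ = (z₂·x₁ − z₁·x₂)/(z₂ − z₁) = (0.7388·0.098 − (-1.08)·0.16)/1.819 = 0.135.
Then σ = (x₂ − x₁)/(z₂ − z₁) = (0.16 − 0.098)/1.819 = 0.034.

μ = 0.135, σ = 0.034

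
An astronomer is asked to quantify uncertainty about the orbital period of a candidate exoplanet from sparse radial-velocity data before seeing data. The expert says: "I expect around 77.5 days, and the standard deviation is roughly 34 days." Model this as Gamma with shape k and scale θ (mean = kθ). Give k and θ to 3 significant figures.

For Gamma(k, scale θ): mean = kθ, variance = kθ², so CV = 1/√k.
CV = SD/mean = 34/77.5 = 0.4387, hence k = 1/CV² = 5.2.
Then θ = mean/k = 77.5/5.2 = 14.9.

k ≈ 5.2, θ ≈ 14.9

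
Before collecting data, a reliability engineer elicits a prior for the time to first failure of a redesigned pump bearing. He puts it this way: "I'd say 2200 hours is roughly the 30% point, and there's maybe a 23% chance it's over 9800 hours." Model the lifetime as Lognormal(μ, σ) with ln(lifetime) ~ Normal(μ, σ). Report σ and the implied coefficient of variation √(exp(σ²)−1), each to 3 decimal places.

If T ~ Lognormal(μ,σ) then ln T ~ Normal(μ,σ), so the p-quantile of ln T is μ + z_p·σ.
ln(2200) = 7.696 and ln(9800) = 9.19; z_{0.3} = -0.5244, z_{0.77} = 0.7388.
σ = (9.19 − 7.696)/(0.7388 − (-0.5244)) = 1.183.
μ = 7.696 − (-0.5244)·1.183 = 8.316.
CV = √(exp(σ²)−1) = √(exp(1.3986)−1) = 1.746.

σ ≈ 1.183, CV ≈ 1.746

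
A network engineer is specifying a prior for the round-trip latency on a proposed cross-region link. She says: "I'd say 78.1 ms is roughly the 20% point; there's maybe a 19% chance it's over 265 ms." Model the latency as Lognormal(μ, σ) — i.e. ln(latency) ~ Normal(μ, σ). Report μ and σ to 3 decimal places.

μ ≈ 4.956, σ ≈ 0.711

If T ~ Lognormal(μ,σ) then ln T ~ Normal(μ,σ), so the p-quantile of ln T is μ + z_p·σ.
ln(78.1) = 4.358 and ln(265) = 5.58; z_{0.2} = -0.8416, z_{0.81} = 0.8779.
σ = (5.58 − 4.358)/(0.8779 − (-0.8416)) = 0.711.
μ = 4.358 − (-0.8416)·0.711 = 4.956.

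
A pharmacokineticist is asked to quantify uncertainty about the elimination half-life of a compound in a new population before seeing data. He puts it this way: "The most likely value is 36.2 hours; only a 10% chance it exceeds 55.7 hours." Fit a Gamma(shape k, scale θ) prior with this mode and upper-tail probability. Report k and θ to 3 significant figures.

Gamma(k,θ) with k>1 has mode (k−1)θ, so θ = 36.2/(k−1).
Need P(X < 55.7) = 0.9 with θ tied to k this way. Start at k = 2, θ = 36.2: P(X<55.7) ≈ 0.455.
Too low — raise k to concentrate. Iterating converges to k ≈ 11.1.
Then θ = 36.2/(11.1−1) ≈ 3.6.

k ≈ 11.1, θ ≈ 3.6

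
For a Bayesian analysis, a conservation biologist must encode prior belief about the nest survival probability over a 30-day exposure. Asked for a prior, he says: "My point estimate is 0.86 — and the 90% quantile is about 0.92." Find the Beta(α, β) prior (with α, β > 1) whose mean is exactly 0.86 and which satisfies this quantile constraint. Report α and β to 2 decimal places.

With mean 0.86 fixed, write α = 0.86s, β = 0.14s where s = α+β.
Need P(θ < 0.92) = 0.9 under Beta(0.86s, 0.14s). Normal approximation: (q−m)/√(m(1−m)/s) ≈ z_{0.9} = 1.28, so s ≈ 0.86·0.14·(1.28)²/(0.92−0.86)² = 54.9.
At s = 54.9: P(θ<0.92) ≈ 0.918. Adjusting to match 0.9 gives s ≈ 47.65.
So α = 0.86·47.65 ≈ 40.98, β = 0.14·47.65 ≈ 6.67.

α ≈ 40.98, β ≈ 6.67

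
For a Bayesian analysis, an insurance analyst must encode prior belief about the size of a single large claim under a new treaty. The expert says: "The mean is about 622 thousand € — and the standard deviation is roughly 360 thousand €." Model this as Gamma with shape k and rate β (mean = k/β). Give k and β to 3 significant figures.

For Gamma(k, rate β): mean = k/β, variance = k/β², so CV = 1/√k.
CV = SD/mean = 360/622 = 0.5788, hence k = 1/CV² = 2.99.
Then β = k/mean = 2.99/622 = 0.0048.

k ≈ 2.99, β ≈ 0.0048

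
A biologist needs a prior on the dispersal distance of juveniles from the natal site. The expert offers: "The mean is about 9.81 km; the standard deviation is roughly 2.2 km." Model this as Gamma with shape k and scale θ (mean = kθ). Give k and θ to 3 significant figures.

For Gamma(k, scale θ): mean = kθ, variance = kθ², so CV = 1/√k.
CV = SD/mean = 2.2/9.81 = 0.2243, hence k = 1/CV² = 19.9.
Then θ = mean/k = 9.81/19.9 = 0.493.

k ≈ 19.9, θ ≈ 0.493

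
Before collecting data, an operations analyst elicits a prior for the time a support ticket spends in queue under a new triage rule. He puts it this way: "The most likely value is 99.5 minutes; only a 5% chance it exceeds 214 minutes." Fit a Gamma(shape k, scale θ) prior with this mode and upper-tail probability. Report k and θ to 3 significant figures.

Gamma(k,θ) with k>1 has mode (k−1)θ, so θ = 99.5/(k−1).
Need P(X < 214) = 0.95 with θ tied to k this way. Start at k = 2, θ = 99.5: P(X<214) ≈ 0.633.
Too low — raise k to concentrate. Iterating converges to k ≈ 5.7.
Then θ = 99.5/(5.7−1) ≈ 21.2.

k ≈ 5.7, θ ≈ 21.2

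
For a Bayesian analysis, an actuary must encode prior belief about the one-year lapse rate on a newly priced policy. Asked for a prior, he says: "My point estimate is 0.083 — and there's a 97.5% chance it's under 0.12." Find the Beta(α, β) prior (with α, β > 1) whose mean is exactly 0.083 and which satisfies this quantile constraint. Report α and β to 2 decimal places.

With mean 0.083 fixed, write α = 0.083s, β = 0.917s where s = α+β.
Need P(θ < 0.12) = 0.975 under Beta(0.083s, 0.917s). Normal approximation: (q−m)/√(m(1−m)/s) ≈ z_{0.975} = 1.96, so s ≈ 0.083·0.917·(1.96)²/(0.12−0.083)² = 213.6.
At s = 213.6: P(θ<0.12) ≈ 0.965. Adjusting to match 0.975 gives s ≈ 251.83.
So α = 0.083·251.83 ≈ 20.90, β = 0.917·251.83 ≈ 230.93.

α ≈ 20.90, β ≈ 230.93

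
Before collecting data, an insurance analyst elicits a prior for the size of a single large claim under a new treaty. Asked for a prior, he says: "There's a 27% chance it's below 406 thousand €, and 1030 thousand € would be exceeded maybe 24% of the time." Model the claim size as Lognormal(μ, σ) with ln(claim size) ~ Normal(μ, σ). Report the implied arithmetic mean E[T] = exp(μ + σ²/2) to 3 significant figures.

If T ~ Lognormal(μ,σ) then ln T ~ Normal(μ,σ), so the p-quantile of ln T is μ + z_p·σ.
ln(406) = 6.006 and ln(1030) = 6.937; z_{0.27} = -0.6128, z_{0.76} = 0.7063.
σ = (6.937 − 6.006)/(0.7063 − (-0.6128)) = 0.706.
μ = 6.006 − (-0.6128)·0.706 = 6.439.
E[T] = exp(μ + σ²/2) = exp(6.439 + 0.2490) = 803 thousand €.

E[T] ≈ 803 thousand €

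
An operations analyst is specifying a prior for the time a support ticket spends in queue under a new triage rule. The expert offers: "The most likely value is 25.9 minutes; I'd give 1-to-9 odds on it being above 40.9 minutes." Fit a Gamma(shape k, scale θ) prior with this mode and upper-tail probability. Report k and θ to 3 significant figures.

Gamma(k,θ) with k>1 has mode (k−1)θ, so θ = 25.9/(k−1).
Need P(X < 40.9) = 0.9 with θ tied to k this way. Start at k = 2, θ = 25.9: P(X<40.9) ≈ 0.468.
Too low — raise k to concentrate. Iterating converges to k ≈ 9.98.
Then θ = 25.9/(9.98−1) ≈ 2.88.

k ≈ 9.98, θ ≈ 2.88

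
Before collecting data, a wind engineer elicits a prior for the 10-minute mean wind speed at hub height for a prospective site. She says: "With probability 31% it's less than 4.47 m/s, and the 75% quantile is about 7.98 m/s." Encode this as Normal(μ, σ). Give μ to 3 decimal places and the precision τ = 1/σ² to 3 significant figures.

For Normal(μ,σ), the p-quantile is μ + z_p·σ. Here z_{0.31} = -0.4959, z_{0.75} = 0.6745.
So 4.47 = μ − 0.4959σ and 7.98 = μ + 0.6745σ.
Subtracting: σ = (7.98 − 4.47)/(0.6745 − (-0.4959)) = 2.999.
Then μ = 4.47 − (-0.4959)·2.999 = 5.957.
Precision τ = 1/σ² = 1/2.999² = 0.111.

μ = 5.957, τ = 0.111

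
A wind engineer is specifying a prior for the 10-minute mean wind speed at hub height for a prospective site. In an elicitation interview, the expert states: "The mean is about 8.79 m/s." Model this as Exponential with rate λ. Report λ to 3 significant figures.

Exponential mean = 1/λ, so λ = 1/8.79 = 0.114.

λ ≈ 0.114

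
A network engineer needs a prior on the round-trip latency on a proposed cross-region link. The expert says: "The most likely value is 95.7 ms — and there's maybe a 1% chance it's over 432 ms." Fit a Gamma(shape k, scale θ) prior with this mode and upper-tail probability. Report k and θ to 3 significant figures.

k ≈ 2.78, θ ≈ 53.8

Gamma(k,θ) with k>1 has mode (k−1)θ, so θ = 95.7/(k−1).
Need P(X < 432) = 0.99 with θ tied to k this way. Start at k = 2, θ = 95.7: P(X<432) ≈ 0.940.
Too low — raise k to concentrate. Iterating converges to k ≈ 2.78.
Then θ = 95.7/(2.78−1) ≈ 53.8.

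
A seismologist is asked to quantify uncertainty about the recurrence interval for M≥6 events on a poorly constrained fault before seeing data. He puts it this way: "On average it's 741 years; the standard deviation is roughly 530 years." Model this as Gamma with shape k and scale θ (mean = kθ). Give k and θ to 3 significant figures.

For Gamma(k, scale θ): mean = kθ, variance = kθ², so CV = 1/√k.
CV = SD/mean = 530/741 = 0.7152, hence k = 1/CV² = 1.95.
Then θ = mean/k = 741/1.95 = 379.

k ≈ 1.95, θ ≈ 379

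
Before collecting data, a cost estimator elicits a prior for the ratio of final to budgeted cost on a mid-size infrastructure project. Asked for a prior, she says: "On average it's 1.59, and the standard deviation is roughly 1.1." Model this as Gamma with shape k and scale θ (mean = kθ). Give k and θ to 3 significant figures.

k ≈ 2.09, θ ≈ 0.761

For Gamma(k, scale θ): mean = kθ, variance = kθ², so CV = 1/√k.
CV = SD/mean = 1.1/1.59 = 0.6918, hence k = 1/CV² = 2.09.
Then θ = mean/k = 1.59/2.09 = 0.761.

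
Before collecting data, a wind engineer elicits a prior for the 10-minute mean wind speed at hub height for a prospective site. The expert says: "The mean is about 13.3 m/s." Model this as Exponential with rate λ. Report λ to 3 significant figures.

Exponential mean = 1/λ, so λ = 1/13.3 = 0.0752.

λ ≈ 0.0752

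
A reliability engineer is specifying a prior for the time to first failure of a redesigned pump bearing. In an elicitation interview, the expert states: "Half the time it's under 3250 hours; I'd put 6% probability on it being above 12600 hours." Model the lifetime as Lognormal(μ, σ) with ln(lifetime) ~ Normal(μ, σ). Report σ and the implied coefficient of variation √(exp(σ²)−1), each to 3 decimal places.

σ ≈ 0.872, CV ≈ 1.066

If T ~ Lognormal(μ,σ) then ln T ~ Normal(μ,σ), so the p-quantile of ln T is μ + z_p·σ.
ln(3250) = 8.086 and ln(12600) = 9.441; z_{0.5} = 0, z_{0.94} = 1.555.
σ = (9.441 − 8.086)/(1.555 − (0)) = 0.872.
μ = 8.086 − (0)·0.872 = 8.086.
CV = √(exp(σ²)−1) = √(exp(0.7596)−1) = 1.066.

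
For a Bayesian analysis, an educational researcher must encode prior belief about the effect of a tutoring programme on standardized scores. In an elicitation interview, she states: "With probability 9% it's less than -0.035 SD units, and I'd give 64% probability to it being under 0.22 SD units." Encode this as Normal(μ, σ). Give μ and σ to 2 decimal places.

μ = 0.17, σ = 0.15

The p-quantile of Normal(μ,σ) is μ + z_p·σ, with z_{0.09} = -1.341 and z_{0.64} = 0.3585.
Eliminate σ: μ = (z₂·x₁ − z₁·x₂)/(z₂ − z₁) = (0.3585·-0.035 − (-1.341)·0.22)/1.699 = 0.17.
Then σ = (x₂ − x₁)/(z₂ − z₁) = (0.22 − -0.035)/1.699 = 0.15.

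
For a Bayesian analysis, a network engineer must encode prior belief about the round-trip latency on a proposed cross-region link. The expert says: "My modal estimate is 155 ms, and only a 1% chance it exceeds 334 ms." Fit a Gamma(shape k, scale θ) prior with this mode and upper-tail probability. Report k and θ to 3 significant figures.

k ≈ 9.21, θ ≈ 18.9

Gamma(k,θ) with k>1 has mode (k−1)θ, so θ = 155/(k−1).
Need P(X < 334) = 0.99 with θ tied to k this way. Start at k = 2, θ = 155: P(X<334) ≈ 0.634.
Too low — raise k to concentrate. Iterating converges to k ≈ 9.21.
Then θ = 155/(9.21−1) ≈ 18.9.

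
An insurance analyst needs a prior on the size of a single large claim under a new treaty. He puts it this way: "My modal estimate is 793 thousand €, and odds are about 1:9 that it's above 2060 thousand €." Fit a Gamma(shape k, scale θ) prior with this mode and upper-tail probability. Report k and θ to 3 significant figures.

Gamma(k,θ) with k>1 has mode (k−1)θ, so θ = 793/(k−1).
Need P(X < 2060) = 0.9 with θ tied to k this way. Start at k = 2, θ = 793: P(X<2060) ≈ 0.732.
Too low — raise k to concentrate. Iterating converges to k ≈ 3.1.
Then θ = 793/(3.1−1) ≈ 377.

k ≈ 3.1, θ ≈ 377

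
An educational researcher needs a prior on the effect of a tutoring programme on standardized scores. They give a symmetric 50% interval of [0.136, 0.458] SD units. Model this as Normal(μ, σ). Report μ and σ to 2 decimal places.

A symmetric 50% interval runs μ ± z·σ with z = 0.6745.
Half-width = 0.161, so σ = 0.161/0.6745 = 0.24.
μ is the interval midpoint, 0.30.

μ = 0.30, σ = 0.24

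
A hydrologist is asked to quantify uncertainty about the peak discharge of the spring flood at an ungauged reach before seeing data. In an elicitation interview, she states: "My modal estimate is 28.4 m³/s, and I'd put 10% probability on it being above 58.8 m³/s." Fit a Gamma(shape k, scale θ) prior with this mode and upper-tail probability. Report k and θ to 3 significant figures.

Gamma(k,θ) with k>1 has mode (k−1)θ, so θ = 28.4/(k−1).
Need P(X < 58.8) = 0.9 with θ tied to k this way. Start at k = 2, θ = 28.4: P(X<58.8) ≈ 0.613.
Too low — raise k to concentrate. Iterating converges to k ≈ 4.63.
Then θ = 28.4/(4.63−1) ≈ 7.83.

k ≈ 4.63, θ ≈ 7.83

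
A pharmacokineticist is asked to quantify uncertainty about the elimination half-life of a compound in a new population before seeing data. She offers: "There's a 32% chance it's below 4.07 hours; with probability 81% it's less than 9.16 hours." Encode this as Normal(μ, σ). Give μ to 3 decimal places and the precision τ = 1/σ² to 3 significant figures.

μ = 5.839, τ = 0.0699

For Normal(μ,σ), the p-quantile is μ + z_p·σ. Here z_{0.32} = -0.4677, z_{0.81} = 0.8779.
So 4.07 = μ − 0.4677σ and 9.16 = μ + 0.8779σ.
Subtracting: σ = (9.16 − 4.07)/(0.8779 − (-0.4677)) = 3.783.
Then μ = 4.07 − (-0.4677)·3.783 = 5.839.
Precision τ = 1/σ² = 1/3.783² = 0.0699.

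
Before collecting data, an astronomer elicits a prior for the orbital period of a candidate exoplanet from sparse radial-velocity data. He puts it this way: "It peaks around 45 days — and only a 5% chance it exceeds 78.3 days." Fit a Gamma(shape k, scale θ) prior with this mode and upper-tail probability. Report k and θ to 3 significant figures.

k ≈ 10.1, θ ≈ 4.95

Gamma(k,θ) with k>1 has mode (k−1)θ, so θ = 45/(k−1).
Need P(X < 78.3) = 0.95 with θ tied to k this way. Start at k = 2, θ = 45: P(X<78.3) ≈ 0.519.
Too low — raise k to concentrate. Iterating converges to k ≈ 10.1.
Then θ = 45/(10.1−1) ≈ 4.95.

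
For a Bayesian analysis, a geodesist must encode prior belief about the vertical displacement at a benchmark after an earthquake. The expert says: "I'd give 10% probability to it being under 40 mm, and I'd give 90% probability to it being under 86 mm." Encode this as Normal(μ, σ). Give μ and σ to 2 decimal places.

For Normal(μ,σ), the p-quantile is μ + z_p·σ. Here z_{0.1} = -1.282, z_{0.9} = 1.282.
So 40 = μ − 1.282σ and 86 = μ + 1.282σ.
Subtracting: σ = (86 − 40)/(1.282 − (-1.282)) = 17.95.
Then μ = 40 − (-1.282)·17.95 = 63.00.

μ = 63.00, σ = 17.95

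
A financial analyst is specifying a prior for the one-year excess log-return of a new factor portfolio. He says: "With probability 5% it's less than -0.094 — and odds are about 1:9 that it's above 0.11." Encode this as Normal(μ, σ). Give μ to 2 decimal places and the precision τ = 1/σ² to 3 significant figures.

μ = 0.02, τ = 206

The p-quantile of Normal(μ,σ) is μ + z_p·σ, with z_{0.05} = -1.645 and z_{0.9} = 1.282.
Eliminate σ: μ = (z₂·x₁ − z₁·x₂)/(z₂ − z₁) = (1.282·-0.094 − (-1.645)·0.11)/2.926 = 0.02.
Then σ = (x₂ − x₁)/(z₂ − z₁) = (0.11 − -0.094)/2.926 = 0.07.
Precision τ = 1/σ² = 1/0.06971² = 206.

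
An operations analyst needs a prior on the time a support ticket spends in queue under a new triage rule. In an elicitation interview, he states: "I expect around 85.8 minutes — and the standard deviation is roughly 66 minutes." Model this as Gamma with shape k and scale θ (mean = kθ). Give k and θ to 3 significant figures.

For Gamma(k, scale θ): mean = kθ, variance = kθ², so CV = 1/√k.
CV = SD/mean = 66/85.8 = 0.7692, hence k = 1/CV² = 1.69.
Then θ = mean/k = 85.8/1.69 = 50.8.

k ≈ 1.69, θ ≈ 50.8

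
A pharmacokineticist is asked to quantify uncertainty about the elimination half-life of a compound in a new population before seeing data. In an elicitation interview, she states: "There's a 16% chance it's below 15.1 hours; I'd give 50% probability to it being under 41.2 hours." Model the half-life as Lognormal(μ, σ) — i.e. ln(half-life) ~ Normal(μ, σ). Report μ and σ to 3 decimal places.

If T ~ Lognormal(μ,σ) then ln T ~ Normal(μ,σ), so the p-quantile of ln T is μ + z_p·σ.
ln(15.1) = 2.715 and ln(41.2) = 3.718; z_{0.16} = -0.9945, z_{0.5} = 0.
σ = (3.718 − 2.715)/(0 − (-0.9945)) = 1.009.
μ = 2.715 − (-0.9945)·1.009 = 3.718.

μ ≈ 3.718, σ ≈ 1.009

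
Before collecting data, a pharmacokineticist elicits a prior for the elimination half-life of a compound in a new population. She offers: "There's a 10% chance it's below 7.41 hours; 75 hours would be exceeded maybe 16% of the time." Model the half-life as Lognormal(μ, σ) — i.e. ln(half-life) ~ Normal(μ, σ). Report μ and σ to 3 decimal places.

If T ~ Lognormal(μ,σ) then ln T ~ Normal(μ,σ), so the p-quantile of ln T is μ + z_p·σ.
ln(7.41) = 2.003 and ln(75) = 4.317; z_{0.1} = -1.282, z_{0.84} = 0.9945.
σ = (4.317 − 2.003)/(0.9945 − (-1.282)) = 1.017.
μ = 2.003 − (-1.282)·1.017 = 3.306.

μ ≈ 3.306, σ ≈ 1.017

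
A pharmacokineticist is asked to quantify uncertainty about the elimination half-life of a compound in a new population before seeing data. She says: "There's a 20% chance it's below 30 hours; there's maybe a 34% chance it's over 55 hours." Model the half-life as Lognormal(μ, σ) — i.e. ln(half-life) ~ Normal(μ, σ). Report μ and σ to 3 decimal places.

μ ≈ 3.808, σ ≈ 0.483

If T ~ Lognormal(μ,σ) then ln T ~ Normal(μ,σ), so the p-quantile of ln T is μ + z_p·σ.
ln(30) = 3.401 and ln(55) = 4.007; z_{0.2} = -0.8416, z_{0.66} = 0.4125.
σ = (4.007 − 3.401)/(0.4125 − (-0.8416)) = 0.483.
μ = 3.401 − (-0.8416)·0.483 = 3.808.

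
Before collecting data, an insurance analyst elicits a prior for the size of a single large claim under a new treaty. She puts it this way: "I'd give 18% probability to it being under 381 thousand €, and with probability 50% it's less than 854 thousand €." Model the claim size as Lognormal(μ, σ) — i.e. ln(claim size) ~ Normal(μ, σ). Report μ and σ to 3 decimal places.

μ ≈ 6.750, σ ≈ 0.882

If T ~ Lognormal(μ,σ) then ln T ~ Normal(μ,σ), so the p-quantile of ln T is μ + z_p·σ.
ln(381) = 5.943 and ln(854) = 6.75; z_{0.18} = -0.9154, z_{0.5} = 0.
σ = (6.75 − 5.943)/(0 − (-0.9154)) = 0.882.
μ = 5.943 − (-0.9154)·0.882 = 6.750.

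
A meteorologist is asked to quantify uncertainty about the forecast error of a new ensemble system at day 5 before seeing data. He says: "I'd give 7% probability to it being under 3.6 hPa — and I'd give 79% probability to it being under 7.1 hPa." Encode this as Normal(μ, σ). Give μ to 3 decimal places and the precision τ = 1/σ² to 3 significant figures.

For Normal(μ,σ), the p-quantile is μ + z_p·σ. Here z_{0.07} = -1.476, z_{0.79} = 0.8064.
So 3.6 = μ − 1.476σ and 7.1 = μ + 0.8064σ.
Subtracting: σ = (7.1 − 3.6)/(0.8064 − (-1.476)) = 1.534.
Then μ = 3.6 − (-1.476)·1.534 = 5.863.
Precision τ = 1/σ² = 1/1.534² = 0.425.

μ = 5.863, τ = 0.425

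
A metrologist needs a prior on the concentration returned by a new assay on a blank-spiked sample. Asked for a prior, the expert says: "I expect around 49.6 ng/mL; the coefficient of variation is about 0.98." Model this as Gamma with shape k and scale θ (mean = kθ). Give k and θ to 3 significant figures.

k ≈ 1.04, θ ≈ 47.6

For Gamma(k, scale θ): mean = kθ, variance = kθ², so CV = 1/√k.
CV = 0.98, hence k = 1/CV² = 1.04.
Then θ = mean/k = 49.6/1.04 = 47.6.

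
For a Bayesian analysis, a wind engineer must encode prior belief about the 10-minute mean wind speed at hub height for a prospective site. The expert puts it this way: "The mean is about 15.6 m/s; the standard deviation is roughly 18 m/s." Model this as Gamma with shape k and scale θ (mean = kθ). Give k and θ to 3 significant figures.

For Gamma(k, scale θ): mean = kθ, variance = kθ², so CV = 1/√k.
CV = SD/mean = 18/15.6 = 1.154, hence k = 1/CV² = 0.751.
Then θ = mean/k = 15.6/0.751 = 20.8.

k ≈ 0.751, θ ≈ 20.8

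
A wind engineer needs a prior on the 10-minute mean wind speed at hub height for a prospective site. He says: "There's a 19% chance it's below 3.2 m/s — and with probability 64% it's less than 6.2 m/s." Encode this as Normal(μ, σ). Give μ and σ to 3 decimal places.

μ = 5.330, σ = 2.426

For Normal(μ,σ), the p-quantile is μ + z_p·σ. Here z_{0.19} = -0.8779, z_{0.64} = 0.3585.
So 3.2 = μ − 0.8779σ and 6.2 = μ + 0.3585σ.
Subtracting: σ = (6.2 − 3.2)/(0.3585 − (-0.8779)) = 2.426.
Then μ = 3.2 − (-0.8779)·2.426 = 5.330.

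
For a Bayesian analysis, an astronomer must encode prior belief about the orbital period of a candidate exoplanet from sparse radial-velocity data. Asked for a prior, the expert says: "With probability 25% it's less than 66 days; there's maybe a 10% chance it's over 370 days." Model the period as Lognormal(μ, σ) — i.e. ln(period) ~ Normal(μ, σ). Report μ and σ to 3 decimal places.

μ ≈ 4.784, σ ≈ 0.881

If T ~ Lognormal(μ,σ) then ln T ~ Normal(μ,σ), so the p-quantile of ln T is μ + z_p·σ.
ln(66) = 4.19 and ln(370) = 5.914; z_{0.25} = -0.6745, z_{0.9} = 1.282.
σ = (5.914 − 4.19)/(1.282 − (-0.6745)) = 0.881.
μ = 4.19 − (-0.6745)·0.881 = 4.784.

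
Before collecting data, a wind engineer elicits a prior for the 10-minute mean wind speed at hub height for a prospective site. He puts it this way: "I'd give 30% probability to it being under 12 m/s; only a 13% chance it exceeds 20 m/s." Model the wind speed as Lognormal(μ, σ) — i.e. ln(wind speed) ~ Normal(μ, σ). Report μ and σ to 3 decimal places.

If T ~ Lognormal(μ,σ) then ln T ~ Normal(μ,σ), so the p-quantile of ln T is μ + z_p·σ.
ln(12) = 2.485 and ln(20) = 2.996; z_{0.3} = -0.5244, z_{0.87} = 1.126.
σ = (2.996 − 2.485)/(1.126 − (-0.5244)) = 0.309.
μ = 2.485 − (-0.5244)·0.309 = 2.647.

μ ≈ 2.647, σ ≈ 0.309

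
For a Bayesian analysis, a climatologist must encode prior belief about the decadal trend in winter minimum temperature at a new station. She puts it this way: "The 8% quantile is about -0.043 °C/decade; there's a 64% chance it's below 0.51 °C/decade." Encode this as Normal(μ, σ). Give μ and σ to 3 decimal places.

The p-quantile of Normal(μ,σ) is μ + z_p·σ, with z_{0.08} = -1.405 and z_{0.64} = 0.3585.
Eliminate σ: μ = (z₂·x₁ − z₁·x₂)/(z₂ − z₁) = (0.3585·-0.043 − (-1.405)·0.51)/1.764 = 0.398.
Then σ = (x₂ − x₁)/(z₂ − z₁) = (0.51 − -0.043)/1.764 = 0.314.

μ = 0.398, σ = 0.314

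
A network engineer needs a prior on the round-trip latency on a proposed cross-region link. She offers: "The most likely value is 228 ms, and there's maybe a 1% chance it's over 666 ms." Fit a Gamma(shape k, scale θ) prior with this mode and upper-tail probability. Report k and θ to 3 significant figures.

k ≈ 4.94, θ ≈ 57.8

Gamma(k,θ) with k>1 has mode (k−1)θ, so θ = 228/(k−1).
Need P(X < 666) = 0.99 with θ tied to k this way. Start at k = 2, θ = 228: P(X<666) ≈ 0.789.
Too low — raise k to concentrate. Iterating converges to k ≈ 4.94.
Then θ = 228/(4.94−1) ≈ 57.8.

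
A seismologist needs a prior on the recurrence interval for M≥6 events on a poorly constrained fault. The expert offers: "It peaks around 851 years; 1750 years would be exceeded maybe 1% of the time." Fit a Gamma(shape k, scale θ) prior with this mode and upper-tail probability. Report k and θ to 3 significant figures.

Gamma(k,θ) with k>1 has mode (k−1)θ, so θ = 851/(k−1).
Need P(X < 1750) = 0.99 with θ tied to k this way. Start at k = 2, θ = 851: P(X<1750) ≈ 0.609.
Too low — raise k to concentrate. Iterating converges to k ≈ 10.4.
Then θ = 851/(10.4−1) ≈ 90.5.

k ≈ 10.4, θ ≈ 90.5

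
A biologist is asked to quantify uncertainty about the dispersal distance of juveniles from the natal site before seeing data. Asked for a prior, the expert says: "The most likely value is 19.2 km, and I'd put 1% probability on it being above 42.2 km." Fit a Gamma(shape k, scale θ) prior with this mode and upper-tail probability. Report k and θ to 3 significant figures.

Gamma(k,θ) with k>1 has mode (k−1)θ, so θ = 19.2/(k−1).
Need P(X < 42.2) = 0.99 with θ tied to k this way. Start at k = 2, θ = 19.2: P(X<42.2) ≈ 0.645.
Too low — raise k to concentrate. Iterating converges to k ≈ 8.78.
Then θ = 19.2/(8.78−1) ≈ 2.47.

k ≈ 8.78, θ ≈ 2.47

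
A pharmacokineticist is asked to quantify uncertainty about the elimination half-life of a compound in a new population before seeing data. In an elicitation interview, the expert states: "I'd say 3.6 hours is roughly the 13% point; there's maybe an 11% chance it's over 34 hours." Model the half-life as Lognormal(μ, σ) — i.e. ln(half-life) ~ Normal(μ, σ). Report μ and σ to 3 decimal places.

μ ≈ 2.356, σ ≈ 0.954

If T ~ Lognormal(μ,σ) then ln T ~ Normal(μ,σ), so the p-quantile of ln T is μ + z_p·σ.
ln(3.6) = 1.281 and ln(34) = 3.526; z_{0.13} = -1.126, z_{0.89} = 1.227.
σ = (3.526 − 1.281)/(1.227 − (-1.126)) = 0.954.
μ = 1.281 − (-1.126)·0.954 = 2.356.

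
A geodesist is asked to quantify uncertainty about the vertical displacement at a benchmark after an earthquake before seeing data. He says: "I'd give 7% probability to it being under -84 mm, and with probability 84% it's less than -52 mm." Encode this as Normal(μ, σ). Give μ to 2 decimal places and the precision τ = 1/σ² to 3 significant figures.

μ = -64.88, τ = 0.00596

The p-quantile of Normal(μ,σ) is μ + z_p·σ, with z_{0.07} = -1.476 and z_{0.84} = 0.9945.
Eliminate σ: μ = (z₂·x₁ − z₁·x₂)/(z₂ − z₁) = (0.9945·-84 − (-1.476)·-52)/2.47 = -64.88.
Then σ = (x₂ − x₁)/(z₂ − z₁) = (-52 − -84)/2.47 = 12.95.
Precision τ = 1/σ² = 1/12.95² = 0.00596.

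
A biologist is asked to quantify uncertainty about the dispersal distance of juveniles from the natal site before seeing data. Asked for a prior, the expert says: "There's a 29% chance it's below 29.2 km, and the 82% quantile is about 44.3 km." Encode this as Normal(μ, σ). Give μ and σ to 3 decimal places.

μ = 34.889, σ = 10.281

The p-quantile of Normal(μ,σ) is μ + z_p·σ, with z_{0.29} = -0.5534 and z_{0.82} = 0.9154.
Eliminate σ: μ = (z₂·x₁ − z₁·x₂)/(z₂ − z₁) = (0.9154·29.2 − (-0.5534)·44.3)/1.469 = 34.889.
Then σ = (x₂ − x₁)/(z₂ − z₁) = (44.3 − 29.2)/1.469 = 10.281.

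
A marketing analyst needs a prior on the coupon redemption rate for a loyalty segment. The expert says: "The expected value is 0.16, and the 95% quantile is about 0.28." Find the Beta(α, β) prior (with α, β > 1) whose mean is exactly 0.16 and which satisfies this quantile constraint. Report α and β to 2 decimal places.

With mean 0.16 fixed, write α = 0.16s, β = 0.84s where s = α+β.
Need P(θ < 0.28) = 0.95 under Beta(0.16s, 0.84s). Normal approximation: (q−m)/√(m(1−m)/s) ≈ z_{0.95} = 1.64, so s ≈ 0.16·0.84·(1.64)²/(0.28−0.16)² = 25.3.
At s = 25.3: P(θ<0.28) ≈ 0.936. Adjusting to match 0.95 gives s ≈ 30.04.
So α = 0.16·30.04 ≈ 4.81, β = 0.84·30.04 ≈ 25.23.

α ≈ 4.81, β ≈ 25.23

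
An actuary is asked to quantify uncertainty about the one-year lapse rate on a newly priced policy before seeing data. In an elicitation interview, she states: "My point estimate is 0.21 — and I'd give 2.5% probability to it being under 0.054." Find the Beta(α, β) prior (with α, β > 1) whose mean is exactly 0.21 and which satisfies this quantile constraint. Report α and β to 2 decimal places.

α ≈ 3.30, β ≈ 12.40

With mean 0.21 fixed, write α = 0.21s, β = 0.79s where s = α+β.
Need P(θ < 0.054) = 0.025 under Beta(0.21s, 0.79s). Normal approximation: (q−m)/√(m(1−m)/s) ≈ z_{0.025} = -1.96, so s ≈ 0.21·0.79·(-1.96)²/(0.054−0.21)² = 26.2.
At s = 26.2: P(θ<0.054) ≈ 0.004. Adjusting to match 0.025 gives s ≈ 15.69.
So α = 0.21·15.69 ≈ 3.30, β = 0.79·15.69 ≈ 12.40.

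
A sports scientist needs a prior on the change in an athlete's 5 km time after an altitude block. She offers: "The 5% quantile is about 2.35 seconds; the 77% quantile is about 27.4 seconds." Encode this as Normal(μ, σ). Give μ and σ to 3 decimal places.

For Normal(μ,σ), the p-quantile is μ + z_p·σ. Here z_{0.05} = -1.645, z_{0.77} = 0.7388.
So 2.35 = μ − 1.645σ and 27.4 = μ + 0.7388σ.
Subtracting: σ = (27.4 − 2.35)/(0.7388 − (-1.645)) = 10.509.
Then μ = 2.35 − (-1.645)·10.509 = 19.636.

μ = 19.636, σ = 10.509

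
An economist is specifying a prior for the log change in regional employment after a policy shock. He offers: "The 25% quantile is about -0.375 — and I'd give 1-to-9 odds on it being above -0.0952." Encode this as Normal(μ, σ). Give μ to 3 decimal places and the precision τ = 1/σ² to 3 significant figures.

For Normal(μ,σ), the p-quantile is μ + z_p·σ. Here z_{0.25} = -0.6745, z_{0.9} = 1.282.
So -0.375 = μ − 0.6745σ and -0.0952 = μ + 1.282σ.
Subtracting: σ = (-0.0952 − -0.375)/(1.282 − (-0.6745)) = 0.143.
Then μ = -0.375 − (-0.6745)·0.143 = -0.279.
Precision τ = 1/σ² = 1/0.143² = 48.9.

μ = -0.279, τ = 48.9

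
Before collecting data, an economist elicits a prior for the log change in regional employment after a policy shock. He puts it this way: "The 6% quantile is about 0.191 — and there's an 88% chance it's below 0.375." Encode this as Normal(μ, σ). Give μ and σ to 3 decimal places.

For Normal(μ,σ), the p-quantile is μ + z_p·σ. Here z_{0.06} = -1.555, z_{0.88} = 1.175.
So 0.191 = μ − 1.555σ and 0.375 = μ + 1.175σ.
Subtracting: σ = (0.375 − 0.191)/(1.175 − (-1.555)) = 0.067.
Then μ = 0.191 − (-1.555)·0.067 = 0.296.

μ = 0.296, σ = 0.067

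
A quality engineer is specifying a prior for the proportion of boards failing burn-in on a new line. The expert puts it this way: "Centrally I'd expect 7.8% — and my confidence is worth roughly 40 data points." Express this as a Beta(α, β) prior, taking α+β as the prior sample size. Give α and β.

α = 3.12, β = 36.88

Under the effective-sample-size interpretation, Beta(α, β) has prior mean α/(α+β) and prior sample size α+β.
So α+β = 40 and α/(α+β) = 0.078, giving α = 0.078·40 = 3.12 and β = 40 − 3.12 = 36.88.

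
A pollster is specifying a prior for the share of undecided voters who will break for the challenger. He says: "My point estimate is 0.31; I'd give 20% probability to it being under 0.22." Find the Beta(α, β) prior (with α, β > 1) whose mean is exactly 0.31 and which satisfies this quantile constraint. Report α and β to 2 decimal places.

With mean 0.31 fixed, write α = 0.31s, β = 0.69s where s = α+β.
Need P(θ < 0.22) = 0.2 under Beta(0.31s, 0.69s). Normal approximation: (q−m)/√(m(1−m)/s) ≈ z_{0.2} = -0.842, so s ≈ 0.31·0.69·(-0.842)²/(0.22−0.31)² = 18.7.
At s = 18.7: P(θ<0.22) ≈ 0.205. Adjusting to match 0.2 gives s ≈ 19.35.
So α = 0.31·19.35 ≈ 6.00, β = 0.69·19.35 ≈ 13.35.

α ≈ 6.00, β ≈ 13.35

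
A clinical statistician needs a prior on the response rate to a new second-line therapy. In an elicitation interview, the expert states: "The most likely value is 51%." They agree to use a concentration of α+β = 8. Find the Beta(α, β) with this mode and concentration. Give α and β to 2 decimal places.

α = 4.06, β = 3.94

For α,β > 1 the Beta mode is (α−1)/(α+β−2). With α+β = 8, the mode is (α−1)/6.
Set (α−1)/6 = 0.51 → α = 1 + 0.51·6 = 4.06.
β = 8 − α = 3.94.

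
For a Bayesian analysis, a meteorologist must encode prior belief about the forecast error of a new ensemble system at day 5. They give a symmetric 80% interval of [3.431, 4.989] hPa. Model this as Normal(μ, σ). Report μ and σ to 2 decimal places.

A symmetric 80% interval runs μ ± z·σ with z = 1.282.
Half-width = 0.779, so σ = 0.779/1.282 = 0.61.
μ is the interval midpoint, 4.21.

μ = 4.21, σ = 0.61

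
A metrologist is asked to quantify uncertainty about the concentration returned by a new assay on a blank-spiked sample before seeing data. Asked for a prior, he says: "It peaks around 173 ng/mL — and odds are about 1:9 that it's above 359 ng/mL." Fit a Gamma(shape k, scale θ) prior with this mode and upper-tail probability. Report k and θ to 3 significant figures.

Gamma(k,θ) with k>1 has mode (k−1)θ, so θ = 173/(k−1).
Need P(X < 359) = 0.9 with θ tied to k this way. Start at k = 2, θ = 173: P(X<359) ≈ 0.614.
Too low — raise k to concentrate. Iterating converges to k ≈ 4.6.
Then θ = 173/(4.6−1) ≈ 48.

k ≈ 4.6, θ ≈ 48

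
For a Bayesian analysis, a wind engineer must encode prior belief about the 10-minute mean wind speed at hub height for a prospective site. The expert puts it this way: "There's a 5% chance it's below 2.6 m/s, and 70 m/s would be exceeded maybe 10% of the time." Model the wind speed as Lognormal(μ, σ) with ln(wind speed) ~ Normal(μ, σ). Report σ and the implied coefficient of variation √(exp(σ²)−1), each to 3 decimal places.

σ ≈ 1.125, CV ≈ 1.596

If T ~ Lognormal(μ,σ) then ln T ~ Normal(μ,σ), so the p-quantile of ln T is μ + z_p·σ.
ln(2.6) = 0.9555 and ln(70) = 4.248; z_{0.05} = -1.645, z_{0.9} = 1.282.
σ = (4.248 − 0.9555)/(1.282 − (-1.645)) = 1.125.
μ = 0.9555 − (-1.645)·1.125 = 2.806.
CV = √(exp(σ²)−1) = √(exp(1.2662)−1) = 1.596.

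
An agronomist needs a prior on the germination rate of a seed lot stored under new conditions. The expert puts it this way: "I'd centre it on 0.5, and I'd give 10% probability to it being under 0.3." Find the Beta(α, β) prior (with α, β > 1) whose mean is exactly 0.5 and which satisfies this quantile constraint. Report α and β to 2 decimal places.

α ≈ 4.95, β ≈ 4.95

With mean 0.5 fixed, write α = 0.5s, β = 0.5s where s = α+β.
Need P(θ < 0.3) = 0.1 under Beta(0.5s, 0.5s). Normal approximation: (q−m)/√(m(1−m)/s) ≈ z_{0.1} = -1.28, so s ≈ 0.5·0.5·(-1.28)²/(0.3−0.5)² = 10.3.
At s = 10.3: P(θ<0.3) ≈ 0.096. Adjusting to match 0.1 gives s ≈ 9.90.
So α = 0.5·9.90 ≈ 4.95, β = 0.5·9.90 ≈ 4.95.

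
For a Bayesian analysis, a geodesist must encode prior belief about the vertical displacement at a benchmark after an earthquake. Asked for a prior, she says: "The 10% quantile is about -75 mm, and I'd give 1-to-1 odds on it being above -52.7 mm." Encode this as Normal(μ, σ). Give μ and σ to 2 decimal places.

μ = -52.70, σ = 17.40

The p-quantile of Normal(μ,σ) is μ + z_p·σ, with z_{0.1} = -1.282 and z_{0.5} = 0.
Eliminate σ: μ = (z₂·x₁ − z₁·x₂)/(z₂ − z₁) = (0·-75 − (-1.282)·-52.7)/1.282 = -52.70.
Then σ = (x₂ − x₁)/(z₂ − z₁) = (-52.7 − -75)/1.282 = 17.40.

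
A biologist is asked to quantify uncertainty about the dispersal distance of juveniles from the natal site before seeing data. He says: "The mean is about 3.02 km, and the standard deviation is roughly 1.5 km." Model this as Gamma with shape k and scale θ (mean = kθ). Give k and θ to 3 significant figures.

k ≈ 4.05, θ ≈ 0.745

For Gamma(k, scale θ): mean = kθ, variance = kθ², so CV = 1/√k.
CV = SD/mean = 1.5/3.02 = 0.4967, hence k = 1/CV² = 4.05.
Then θ = mean/k = 3.02/4.05 = 0.745.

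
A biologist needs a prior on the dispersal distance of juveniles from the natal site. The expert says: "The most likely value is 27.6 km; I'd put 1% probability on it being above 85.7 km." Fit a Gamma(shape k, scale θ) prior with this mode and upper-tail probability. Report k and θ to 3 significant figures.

Gamma(k,θ) with k>1 has mode (k−1)θ, so θ = 27.6/(k−1).
Need P(X < 85.7) = 0.99 with θ tied to k this way. Start at k = 2, θ = 27.6: P(X<85.7) ≈ 0.816.
Too low — raise k to concentrate. Iterating converges to k ≈ 4.48.
Then θ = 27.6/(4.48−1) ≈ 7.94.

k ≈ 4.48, θ ≈ 7.94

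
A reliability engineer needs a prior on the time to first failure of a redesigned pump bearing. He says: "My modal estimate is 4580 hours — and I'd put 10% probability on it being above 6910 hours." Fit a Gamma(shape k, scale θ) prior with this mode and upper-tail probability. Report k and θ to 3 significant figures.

k ≈ 12, θ ≈ 416

Gamma(k,θ) with k>1 has mode (k−1)θ, so θ = 4580/(k−1).
Need P(X < 6910) = 0.9 with θ tied to k this way. Start at k = 2, θ = 4580: P(X<6910) ≈ 0.445.
Too low — raise k to concentrate. Iterating converges to k ≈ 12.
Then θ = 4580/(12−1) ≈ 416.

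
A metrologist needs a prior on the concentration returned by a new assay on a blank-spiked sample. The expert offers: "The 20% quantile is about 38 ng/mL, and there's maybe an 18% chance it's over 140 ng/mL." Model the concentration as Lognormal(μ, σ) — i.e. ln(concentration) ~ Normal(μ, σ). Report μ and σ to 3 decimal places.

If T ~ Lognormal(μ,σ) then ln T ~ Normal(μ,σ), so the p-quantile of ln T is μ + z_p·σ.
ln(38) = 3.638 and ln(140) = 4.942; z_{0.2} = -0.8416, z_{0.82} = 0.9154.
σ = (4.942 − 3.638)/(0.9154 − (-0.8416)) = 0.742.
μ = 3.638 − (-0.8416)·0.742 = 4.262.

μ ≈ 4.262, σ ≈ 0.742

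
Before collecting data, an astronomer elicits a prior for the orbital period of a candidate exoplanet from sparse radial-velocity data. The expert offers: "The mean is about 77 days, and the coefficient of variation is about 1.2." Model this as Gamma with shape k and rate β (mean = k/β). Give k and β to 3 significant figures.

For Gamma(k, rate β): mean = k/β, variance = k/β², so CV = 1/√k.
CV = 1.2, hence k = 1/CV² = 0.694.
Then β = k/mean = 0.694/77 = 0.00902.

k ≈ 0.694, β ≈ 0.00902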